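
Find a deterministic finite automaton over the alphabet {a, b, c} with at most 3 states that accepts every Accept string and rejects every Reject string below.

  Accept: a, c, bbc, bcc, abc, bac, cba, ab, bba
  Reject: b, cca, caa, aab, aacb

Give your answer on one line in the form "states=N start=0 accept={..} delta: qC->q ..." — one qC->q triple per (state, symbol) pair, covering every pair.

states=3 start=0 accept={1,2} delta: 0a->1 0b->0 0c->1 1a->2 1b->1 1c->2 2a->0 2b->0 2c->0

State merging on the prefix tree: take the shortest (then alphabetical) example prefix whose next move is undefined and point that move at state 0, else 1, else 2, ...; a target is out if some Accept/Reject pair would then sit in one state with the same input left (inseparable). If every existing state is out, open a new one.
a: 0a undefined. 0a->0: no, ab/b meet in 0 with "b" left. Open state 1: 0a->1.
b: 0b undefined. 0b->0: ok.
c: 0c undefined. 0c->0: no, a/cca meet in 1. 0c->1: ok.
aa: 1a undefined. 1a->0: no, a/caa meet in 1. 1a->1: no, a/caa meet in 1. Open state 2: 1a->2.
ab: 1b undefined. 1b->0: no, ab/b meet in 0. 1b->1: ok.
cc: 1c undefined. 1c->0: no, a/cca meet in 1. 1c->1: no, cba/cca meet in 2. 1c->2: ok.
aab: 2b undefined. 2b->0: ok.
aac: 2c undefined. 2c->0: ok.
caa: 2a undefined. 2a->0: ok.
All examples now run through 3 states with every (state, symbol) defined. Accept strings end in {1,2}, Reject strings end in {0}; accept={1,2}.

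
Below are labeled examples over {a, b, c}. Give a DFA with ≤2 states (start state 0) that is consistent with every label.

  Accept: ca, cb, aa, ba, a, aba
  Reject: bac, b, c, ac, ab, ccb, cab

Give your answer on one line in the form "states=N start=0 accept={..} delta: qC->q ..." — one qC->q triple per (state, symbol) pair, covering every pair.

states=2 start=0 accept={0} delta: 0a->0 0b->1 0c->1 1a->0 1b->0 1c->0

State merging on the prefix tree: take the shortest (then alphabetical) example prefix whose next move is undefined and point that move at state 0, else 1, else 2, ...; a target is out if some Accept/Reject pair would then sit in one state with the same input left (inseparable). If every existing state is out, open a new one.
a: 0a undefined. 0a->0: ok.
b: 0b undefined. 0b->0: no, aa/b meet in 0. Open state 1: 0b->1.
c: 0c undefined. 0c->0: no, ca/c meet in 0. 0c->1: ok.
ba: 1a undefined. 1a->0: ok.
cb: 1b undefined. 1b->0: ok.
cc: 1c undefined. 1c->0: ok.
All examples now run through 2 states with every (state, symbol) defined. Accept strings end in {0}, Reject strings end in {1}; accept={0}.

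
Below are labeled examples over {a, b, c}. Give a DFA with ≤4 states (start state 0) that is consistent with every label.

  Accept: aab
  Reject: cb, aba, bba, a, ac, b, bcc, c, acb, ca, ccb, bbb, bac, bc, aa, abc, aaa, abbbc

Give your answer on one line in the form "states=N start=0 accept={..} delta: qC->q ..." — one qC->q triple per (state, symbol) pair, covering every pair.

states=3 start=0 accept={2} delta: 0a->1 0b->0 0c->0 1a->1 1b->2 1c->0 2a->0 2b->0 2c->0

Fold the examples into a partial DFA from state 0: repeatedly fix the first undefined (state, symbol) met by the shortest-then-alphabetical prefix, trying targets in increasing order and rejecting any under which an Accept and a Reject string meet in one state with the same remainder; add a state when all current targets are rejected. Accepting states are where Accept strings end.
a: 0a undefined. 0a->0: no, aab/b meet in 0 with "b" left. Open state 1: 0a->1.
b: 0b undefined. 0b->0: ok.
c: 0c undefined. 0c->0: ok.
aa: 1a undefined. 1a->0: no, aab/cb meet in 0. 1a->1: ok.
ab: 1b undefined. 1b->0: no, aab/cb meet in 0. 1b->1: no, aab/aba meet in 1. Open state 2: 1b->2.
ac: 1c undefined. 1c->0: ok.
aba: 2a undefined. 2a->0: ok.
abb: 2b undefined. 2b->0: ok.
abc: 2c undefined. 2c->0: ok.
All examples now run through 3 states with every (state, symbol) defined. Accept strings end in {2}, Reject strings end in {0,1}; accept={2}.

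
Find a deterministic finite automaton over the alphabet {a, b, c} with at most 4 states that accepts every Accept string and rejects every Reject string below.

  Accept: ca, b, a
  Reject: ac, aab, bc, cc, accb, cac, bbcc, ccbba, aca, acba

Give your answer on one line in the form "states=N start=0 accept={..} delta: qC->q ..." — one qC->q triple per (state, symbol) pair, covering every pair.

states=4 start=0 accept={0,1} delta: 0a->1 0b->0 0c->2 1a->1 1b->2 1c->3 2a->0 2b->3 2c->2 3a->2 3b->3 3c->1

Fold the examples into a partial DFA from state 0: repeatedly fix the first undefined (state, symbol) met by the shortest-then-alphabetical prefix, trying targets in increasing order and rejecting any under which an Accept and a Reject string meet in one state with the same remainder; add a state when all current targets are rejected. Accepting states are where Accept strings end.
a: 0a undefined. 0a->0: no, ca/aca meet in 0 with "ca" left. Open state 1: 0a->1.
b: 0b undefined. 0b->0: ok.
c: 0c undefined. 0c->0: no, ca/ccbba meet in 1. 0c->1: no, a/bc meet in 1. Open state 2: 0c->2.
aa: 1a undefined. 1a->0: no, b/aab meet in 0. 1a->1: ok.
ac: 1c undefined. 1c->0: no, b/ac meet in 0. 1c->1: no, a/ac meet in 1. 1c->2: no, ca/aca meet in 2 with "a" left. Open state 3: 1c->3.
ca: 2a undefined. 2a->0: ok.
cc: 2c undefined. 2c->0: no, ca/cc meet in 0. 2c->1: no, a/cc meet in 1. 2c->2: ok.
aab: 1b undefined. 1b->0: no, ca/aab meet in 0. 1b->1: no, a/aab meet in 1. 1b->2: ok.
aca: 3a undefined. 3a->0: no, ca/aca meet in 0. 3a->1: no, a/aca meet in 1. 3a->2: ok.
acb: 3b undefined. 3b->0: no, a/acba meet in 1. 3b->1: no, a/acba meet in 1. 3b->2: no, ca/acba meet in 0. 3b->3: ok.
acc: 3c undefined. 3c->0: no, ca/accb meet in 0. 3c->1: ok.
ccb: 2b undefined. 2b->0: no, a/ccbba meet in 1. 2b->1: no, ca/ccbba meet in 0. 2b->2: no, ca/ccbba meet in 0. 2b->3: ok.
All examples now run through 4 states with every (state, symbol) defined. Accept strings end in {0,1}, Reject strings end in {2,3}; accept={0,1}.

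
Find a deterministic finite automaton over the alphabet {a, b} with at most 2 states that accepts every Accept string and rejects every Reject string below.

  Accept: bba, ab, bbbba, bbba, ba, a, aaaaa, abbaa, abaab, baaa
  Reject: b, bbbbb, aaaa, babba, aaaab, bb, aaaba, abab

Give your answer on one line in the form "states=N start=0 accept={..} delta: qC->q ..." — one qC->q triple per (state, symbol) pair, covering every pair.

State merging on the prefix tree: take the shortest (then alphabetical) example prefix whose next move is undefined and point that move at state 0, else 1, else 2, ...; a target is out if some Accept/Reject pair would then sit in one state with the same input left (inseparable). If every existing state is out, open a new one.
a: 0a undefined. 0a->0: no, ab/b meet in 0 with "b" left. Open state 1: 0a->1.
b: 0b undefined. 0b->0: ok.
aa: 1a undefined. 1a->0: ok.
ab: 1b undefined. 1b->0: no, bba/babba meet in 1. 1b->1: ok.
All examples now run through 2 states with every (state, symbol) defined. Accept strings end in {1}, Reject strings end in {0}; accept={1}.

states=2 start=0 accept={1} delta: 0a->1 0b->0 1a->0 1b->1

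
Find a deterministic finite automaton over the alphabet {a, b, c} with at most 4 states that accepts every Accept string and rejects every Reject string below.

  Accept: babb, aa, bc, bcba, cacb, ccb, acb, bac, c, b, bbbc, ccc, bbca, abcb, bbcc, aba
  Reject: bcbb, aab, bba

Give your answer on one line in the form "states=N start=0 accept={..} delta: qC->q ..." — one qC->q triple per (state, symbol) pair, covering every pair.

Grow the machine one transition at a time. Run the examples from 0; the earliest place one falls off (shortest prefix, ties alphabetical) gets sent to the lowest-numbered state that keeps every Accept/Reject pair distinguishable — a pair clashes when both reach the same state with identical unread suffix — and to a fresh state only if none does.
a: 0a undefined. 0a->0: no, b/aab meet in 0 with "b" left. Open state 1: 0a->1.
b: 0b undefined. 0b->0: ok.
c: 0c undefined. 0c->0: no, bc/bcbb meet in 0. 0c->1: no, babb/bcbb meet in 1 with "bb" left. Open state 2: 0c->2.
aa: 1a undefined. 1a->0: no, aa/aab meet in 0. 1a->1: no, aa/bba meet in 1. 1a->2: ok.
ab: 1b undefined. 1b->0: no, abcb/aab meet in 2 with "b" left. 1b->1: no, babb/bba meet in 1. 1b->2: no, babb/aab meet in 2 with "b" left. Open state 3: 1b->3.
ac: 1c undefined. 1c->0: ok.
ca: 2a undefined. 2a->0: no, cacb/aab meet in 2 with "b" left. 2a->1: no, bbca/bba meet in 1. 2a->2: ok.
cc: 2c undefined. 2c->0: ok.
aab: 2b undefined. 2b->0: no, bcba/bba meet in 1. 2b->1: ok.
aba: 3a undefined. 3a->0: ok.
abc: 3c undefined. 3c->0: ok.
babb: 3b undefined. 3b->0: ok.
All examples now run through 4 states with every (state, symbol) defined. Accept strings end in {0,2}, Reject strings end in {1,3}; accept={0,2}.

states=4 start=0 accept={0,2} delta: 0a->1 0b->0 0c->2 1a->2 1b->3 1c->0 2a->2 2b->1 2c->0 3a->0 3b->0 3c->0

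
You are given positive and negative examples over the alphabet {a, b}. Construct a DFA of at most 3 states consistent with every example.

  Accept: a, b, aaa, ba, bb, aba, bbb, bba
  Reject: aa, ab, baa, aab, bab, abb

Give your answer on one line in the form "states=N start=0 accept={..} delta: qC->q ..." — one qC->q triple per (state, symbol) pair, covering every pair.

Grow the machine one transition at a time. Run the examples from 0; the earliest place one falls off (shortest prefix, ties alphabetical) gets sent to the lowest-numbered state that keeps every Accept/Reject pair distinguishable — a pair clashes when both reach the same state with identical unread suffix — and to a fresh state only if none does.
a: 0a undefined. 0a->0: no, a/aa meet in 0. Open state 1: 0a->1.
b: 0b undefined. 0b->0: ok.
aa: 1a undefined. 1a->0: no, b/aa meet in 0. 1a->1: no, a/aa meet in 1. Open state 2: 1a->2.
ab: 1b undefined. 1b->0: no, b/ab meet in 0. 1b->1: no, a/ab meet in 1. 1b->2: ok.
aaa: 2a undefined. 2a->0: ok.
aab: 2b undefined. 2b->0: no, b/aab meet in 0. 2b->1: no, a/aab meet in 1. 2b->2: ok.
All examples now run through 3 states with every (state, symbol) defined. Accept strings end in {0,1}, Reject strings end in {2}; accept={0,1}.

states=3 start=0 accept={0,1} delta: 0a->1 0b->0 1a->2 1b->2 2a->0 2b->2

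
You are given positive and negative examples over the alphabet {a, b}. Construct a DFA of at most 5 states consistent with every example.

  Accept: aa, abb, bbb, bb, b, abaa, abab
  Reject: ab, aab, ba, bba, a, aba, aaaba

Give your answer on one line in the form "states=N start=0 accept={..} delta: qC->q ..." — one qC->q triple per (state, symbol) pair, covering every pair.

Fold the examples into a partial DFA from state 0: repeatedly fix the first undefined (state, symbol) met by the shortest-then-alphabetical prefix, trying targets in increasing order and rejecting any under which an Accept and a Reject string meet in one state with the same remainder; add a state when all current targets are rejected. Accepting states are where Accept strings end.
a: 0a undefined. 0a->0: no, aa/a meet in 0. Open state 1: 0a->1.
b: 0b undefined. 0b->0: ok.
aa: 1a undefined. 1a->0: no, aa/aab meet in 0. 1a->1: no, aa/ba meet in 1. Open state 2: 1a->2.
ab: 1b undefined. 1b->0: no, abb/ab meet in 0. 1b->1: no, aa/aba meet in 2. 1b->2: no, aa/ab meet in 2. Open state 3: 1b->3.
aaa: 2a undefined. 2a->0: ok.
aab: 2b undefined. 2b->0: no, bbb/aab meet in 0. 2b->1: ok.
aba: 3a undefined. 3a->0: no, bbb/aba meet in 0. 3a->1: no, abab/ab meet in 3. 3a->2: no, aa/aba meet in 2. 3a->3: no, abaa/ab meet in 3. Open state 4: 3a->4.
abb: 3b undefined. 3b->0: ok.
abaa: 4a undefined. 4a->0: ok.
abab: 4b undefined. 4b->0: ok.
All examples now run through 5 states with every (state, symbol) defined. Accept strings end in {0,2}, Reject strings end in {1,3,4}; accept={0,2}.

states=5 start=0 accept={0,2} delta: 0a->1 0b->0 1a->2 1b->3 2a->0 2b->1 3a->4 3b->0 4a->0 4b->0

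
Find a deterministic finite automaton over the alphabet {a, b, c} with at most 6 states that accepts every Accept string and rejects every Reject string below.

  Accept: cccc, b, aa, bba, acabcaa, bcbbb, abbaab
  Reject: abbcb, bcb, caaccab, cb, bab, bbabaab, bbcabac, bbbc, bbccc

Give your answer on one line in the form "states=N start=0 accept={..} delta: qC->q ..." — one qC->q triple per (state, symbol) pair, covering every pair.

states=5 start=0 accept={0,1} delta: 0a->0 0b->1 0c->1 1a->1 1b->2 1c->1 2a->0 2b->3 2c->4 3a->2 3b->0 3c->2 4a->2 4b->2 4c->2

State merging on the prefix tree: take the shortest (then alphabetical) example prefix whose next move is undefined and point that move at state 0, else 1, else 2, ...; a target is out if some Accept/Reject pair would then sit in one state with the same input left (inseparable). If every existing state is out, open a new one.
a: 0a undefined. 0a->0: ok.
b: 0b undefined. 0b->0: no, b/bab meet in 0. Open state 1: 0b->1.
c: 0c undefined. 0c->0: no, b/caaccab meet in 1. 0c->1: ok.
ba: 1a undefined. 1a->0: no, b/bab meet in 1. 1a->1: ok.
bb: 1b undefined. 1b->0: no, b/bbcabac meet in 1. 1b->1: no, cccc/bbccc meet in 1 with "ccc" left. Open state 2: 1b->2.
bc: 1c undefined. 1c->0: no, b/bcb meet in 1. 1c->1: ok.
bba: 2a undefined. 2a->0: ok.
bbb: 2b undefined. 2b->0: no, cccc/bbbc meet in 1. 2b->1: no, cccc/bbbc meet in 1. 2b->2: no, bcbbb/bcb meet in 2. Open state 3: 2b->3.
bbc: 2c undefined. 2c->0: no, cccc/abbcb meet in 1. 2c->1: no, cccc/bbcabac meet in 1. 2c->2: no, cccc/bbcabac meet in 1. 2c->3: no, bcbbb/abbcb meet in 3 with "b" left. Open state 4: 2c->4.
bbbc: 3c undefined. 3c->0: no, aa/bbbc meet in 0. 3c->1: no, cccc/bbbc meet in 1. 3c->2: ok.
bbca: 4a undefined. 4a->0: no, cccc/bbcabac meet in 1. 4a->1: no, cccc/bbcabac meet in 1. 4a->2: ok.
bbcc: 4c undefined. 4c->0: no, cccc/bbccc meet in 1. 4c->1: no, cccc/bbccc meet in 1. 4c->2: ok.
abbcb: 4b undefined. 4b->0: no, aa/abbcb meet in 0. 4b->1: no, cccc/abbcb meet in 1. 4b->2: ok.
bcbbb: 3b undefined. 3b->0: ok.
bbcaba: 3a undefined. 3a->0: no, cccc/bbcabac meet in 1. 3a->1: no, cccc/bbcabac meet in 1. 3a->2: ok.
All examples now run through 5 states with every (state, symbol) defined. Accept strings end in {0,1}, Reject strings end in {2,4}; accept={0,1}.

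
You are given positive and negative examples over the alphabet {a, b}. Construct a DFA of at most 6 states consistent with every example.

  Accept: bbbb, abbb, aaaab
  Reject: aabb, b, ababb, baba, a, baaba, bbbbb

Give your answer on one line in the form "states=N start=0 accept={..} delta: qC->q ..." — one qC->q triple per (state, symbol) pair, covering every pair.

Fold the examples into a partial DFA from state 0: repeatedly fix the first undefined (state, symbol) met by the shortest-then-alphabetical prefix, trying targets in increasing order and rejecting any under which an Accept and a Reject string meet in one state with the same remainder; add a state when all current targets are rejected. Accepting states are where Accept strings end.
a: 0a undefined. 0a->0: no, aaaab/b meet in 0 with "b" left. Open state 1: 0a->1.
b: 0b undefined. 0b->0: no, bbbb/b meet in 0. 0b->1: ok.
aa: 1a undefined. 1a->0: no, aaaab/b meet in 1. 1a->1: ok.
ab: 1b undefined. 1b->0: ok.
All examples now run through 2 states with every (state, symbol) defined. Accept strings end in {0}, Reject strings end in {1}; accept={0}.

states=2 start=0 accept={0} delta: 0a->1 0b->1 1a->1 1b->0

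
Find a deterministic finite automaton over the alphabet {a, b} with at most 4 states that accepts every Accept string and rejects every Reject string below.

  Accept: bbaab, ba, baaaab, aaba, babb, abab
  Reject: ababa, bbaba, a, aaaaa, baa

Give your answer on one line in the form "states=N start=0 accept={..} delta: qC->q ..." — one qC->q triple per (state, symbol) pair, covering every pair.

states=3 start=0 accept={1,2} delta: 0a->0 0b->1 1a->2 1b->1 2a->0 2b->2

Grow the machine one transition at a time. Run the examples from 0; the earliest place one falls off (shortest prefix, ties alphabetical) gets sent to the lowest-numbered state that keeps every Accept/Reject pair distinguishable — a pair clashes when both reach the same state with identical unread suffix — and to a fresh state only if none does.
a: 0a undefined. 0a->0: ok.
b: 0b undefined. 0b->0: no, bbaab/ababa meet in 0. Open state 1: 0b->1.
ba: 1a undefined. 1a->0: no, ba/ababa meet in 0. 1a->1: no, ba/baa meet in 1. Open state 2: 1a->2.
bb: 1b undefined. 1b->0: no, ba/bbaba meet in 2. 1b->1: ok.
baa: 2a undefined. 2a->0: ok.
bab: 2b undefined. 2b->0: no, abab/ababa meet in 0. 2b->1: no, ba/ababa meet in 2. 2b->2: ok.
All examples now run through 3 states with every (state, symbol) defined. Accept strings end in {1,2}, Reject strings end in {0}; accept={1,2}.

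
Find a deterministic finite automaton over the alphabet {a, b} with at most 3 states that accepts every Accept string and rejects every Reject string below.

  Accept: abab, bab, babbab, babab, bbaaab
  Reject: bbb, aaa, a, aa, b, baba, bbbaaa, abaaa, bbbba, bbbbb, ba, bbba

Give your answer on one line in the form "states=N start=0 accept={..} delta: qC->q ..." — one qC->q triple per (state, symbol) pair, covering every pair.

State merging on the prefix tree: take the shortest (then alphabetical) example prefix whose next move is undefined and point that move at state 0, else 1, else 2, ...; a target is out if some Accept/Reject pair would then sit in one state with the same input left (inseparable). If every existing state is out, open a new one.
a: 0a undefined. 0a->0: ok.
b: 0b undefined. 0b->0: no, abab/bbb meet in 0. Open state 1: 0b->1.
ba: 1a undefined. 1a->0: no, abab/b meet in 1. 1a->1: ok.
bb: 1b undefined. 1b->0: no, abab/aaa meet in 0. 1b->1: no, abab/bbb meet in 1. Open state 2: 1b->2.
bba: 2a undefined. 2a->0: no, babab/b meet in 1. 2a->1: ok.
bbb: 2b undefined. 2b->0: no, abab/bbbbb meet in 2. 2b->1: ok.
All examples now run through 3 states with every (state, symbol) defined. Accept strings end in {2}, Reject strings end in {0,1}; accept={2}.

states=3 start=0 accept={2} delta: 0a->0 0b->1 1a->1 1b->2 2a->1 2b->1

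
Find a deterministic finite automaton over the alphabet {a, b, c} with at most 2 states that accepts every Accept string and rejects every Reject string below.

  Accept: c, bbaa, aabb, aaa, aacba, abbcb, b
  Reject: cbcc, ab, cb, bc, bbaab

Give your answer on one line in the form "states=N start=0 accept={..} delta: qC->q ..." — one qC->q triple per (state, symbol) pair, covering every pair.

State merging on the prefix tree: take the shortest (then alphabetical) example prefix whose next move is undefined and point that move at state 0, else 1, else 2, ...; a target is out if some Accept/Reject pair would then sit in one state with the same input left (inseparable). If every existing state is out, open a new one.
a: 0a undefined. 0a->0: no, b/ab meet in 0 with "b" left. Open state 1: 0a->1.
b: 0b undefined. 0b->0: no, c/bc meet in 0 with "c" left. 0b->1: ok.
c: 0c undefined. 0c->0: no, b/cb meet in 1. 0c->1: ok.
aa: 1a undefined. 1a->0: no, aabb/ab meet in 1 with "b" left. 1a->1: ok.
ab: 1b undefined. 1b->0: ok.
bc: 1c undefined. 1c->0: ok.
All examples now run through 2 states with every (state, symbol) defined. Accept strings end in {1}, Reject strings end in {0}; accept={1}.

states=2 start=0 accept={1} delta: 0a->1 0b->1 0c->1 1a->1 1b->0 1c->0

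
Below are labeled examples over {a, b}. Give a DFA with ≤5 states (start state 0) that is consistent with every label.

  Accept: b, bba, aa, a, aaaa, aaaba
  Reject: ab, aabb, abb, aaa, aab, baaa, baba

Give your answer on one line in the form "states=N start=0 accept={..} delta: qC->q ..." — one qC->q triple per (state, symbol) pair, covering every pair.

Fold the examples into a partial DFA from state 0: repeatedly fix the first undefined (state, symbol) met by the shortest-then-alphabetical prefix, trying targets in increasing order and rejecting any under which an Accept and a Reject string meet in one state with the same remainder; add a state when all current targets are rejected. Accepting states are where Accept strings end.
a: 0a undefined. 0a->0: no, b/ab meet in 0 with "b" left. Open state 1: 0a->1.
b: 0b undefined. 0b->0: ok.
aa: 1a undefined. 1a->0: no, b/aabb meet in 0. 1a->1: no, bba/aaa meet in 1. Open state 2: 1a->2.
ab: 1b undefined. 1b->0: no, b/ab meet in 0. 1b->1: no, bba/ab meet in 1. 1b->2: no, aa/ab meet in 2. Open state 3: 1b->3.
aaa: 2a undefined. 2a->0: no, b/aaa meet in 0. 2a->1: no, bba/aaa meet in 1. 2a->2: no, aa/aaa meet in 2. 2a->3: no, aaaa/baba meet in 3 with "a" left. Open state 4: 2a->4.
aab: 2b undefined. 2b->0: no, b/aabb meet in 0. 2b->1: no, bba/aab meet in 1. 2b->2: no, aa/aabb meet in 2. 2b->3: ok.
abb: 3b undefined. 3b->0: no, b/aabb meet in 0. 3b->1: no, bba/aabb meet in 1. 3b->2: no, aa/aabb meet in 2. 3b->3: ok.
aaaa: 4a undefined. 4a->0: ok.
aaab: 4b undefined. 4b->0: ok.
baba: 3a undefined. 3a->0: no, b/baba meet in 0. 3a->1: no, bba/baba meet in 1. 3a->2: no, aa/baba meet in 2. 3a->3: ok.
All examples now run through 5 states with every (state, symbol) defined. Accept strings end in {0,1,2}, Reject strings end in {3,4}; accept={0,1,2}.

states=5 start=0 accept={0,1,2} delta: 0a->1 0b->0 1a->2 1b->3 2a->4 2b->3 3a->3 3b->3 4a->0 4b->0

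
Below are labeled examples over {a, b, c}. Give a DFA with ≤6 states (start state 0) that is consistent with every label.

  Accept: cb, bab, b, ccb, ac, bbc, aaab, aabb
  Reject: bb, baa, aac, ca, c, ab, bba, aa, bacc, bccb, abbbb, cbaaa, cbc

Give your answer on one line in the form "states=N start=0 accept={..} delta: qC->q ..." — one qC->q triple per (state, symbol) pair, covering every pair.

Fold the examples into a partial DFA from state 0: repeatedly fix the first undefined (state, symbol) met by the shortest-then-alphabetical prefix, trying targets in increasing order and rejecting any under which an Accept and a Reject string meet in one state with the same remainder; add a state when all current targets are rejected. Accepting states are where Accept strings end.
a: 0a undefined. 0a->0: no, b/ab meet in 0 with "b" left. Open state 1: 0a->1.
b: 0b undefined. 0b->0: no, bab/ab meet in 1 with "b" left. 0b->1: ok.
c: 0c undefined. 0c->0: no, cb/ca meet in 1. 0c->1: no, cb/bb meet in 1 with "b" left. Open state 2: 0c->2.
aa: 1a undefined. 1a->0: no, bab/baa meet in 1. 1a->1: no, bab/bb meet in 1 with "b" left. 1a->2: ok.
ab: 1b undefined. 1b->0: no, b/bba meet in 1. 1b->1: no, b/bb meet in 1. 1b->2: no, bbc/aac meet in 2 with "c" left. Open state 3: 1b->3.
ac: 1c undefined. 1c->0: no, cb/bccb meet in 2 with "b" left. 1c->1: ok.
ca: 2a undefined. 2a->0: ok.
cb: 2b undefined. 2b->0: no, cb/baa meet in 0. 2b->1: no, cb/cbaaa meet in 1. 2b->2: no, cb/c meet in 2. 2b->3: no, cb/bb meet in 3. Open state 4: 2b->4.
cc: 2c undefined. 2c->0: ok.
abb: 3b undefined. 3b->0: ok.
bba: 3a undefined. 3a->0: ok.
bbc: 3c undefined. 3c->0: no, bbc/baa meet in 0. 3c->1: ok.
cba: 4a undefined. 4a->0: ok.
cbc: 4c undefined. 4c->0: ok.
aabb: 4b undefined. 4b->0: no, aabb/baa meet in 0. 4b->1: ok.
All examples now run through 5 states with every (state, symbol) defined. Accept strings end in {1,4}, Reject strings end in {0,2,3}; accept={1,4}.

states=5 start=0 accept={1,4} delta: 0a->1 0b->1 0c->2 1a->2 1b->3 1c->1 2a->0 2b->4 2c->0 3a->0 3b->0 3c->1 4a->0 4b->1 4c->0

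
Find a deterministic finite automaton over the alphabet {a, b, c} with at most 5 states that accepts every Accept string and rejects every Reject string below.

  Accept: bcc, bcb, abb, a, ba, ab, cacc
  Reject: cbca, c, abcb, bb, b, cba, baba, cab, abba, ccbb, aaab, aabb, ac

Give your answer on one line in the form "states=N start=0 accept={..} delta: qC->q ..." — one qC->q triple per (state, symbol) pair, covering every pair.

State merging on the prefix tree: take the shortest (then alphabetical) example prefix whose next move is undefined and point that move at state 0, else 1, else 2, ...; a target is out if some Accept/Reject pair would then sit in one state with the same input left (inseparable). If every existing state is out, open a new one.
a: 0a undefined. 0a->0: no, bcb/abcb meet in 0 with "bcb" left. Open state 1: 0a->1.
b: 0b undefined. 0b->0: ok.
c: 0c undefined. 0c->0: no, bcc/c meet in 0. 0c->1: no, bcc/ac meet in 1 with "c" left. Open state 2: 0c->2.
aa: 1a undefined. 1a->0: no, ab/aaab meet in 1 with "b" left. 1a->1: no, abb/aabb meet in 1 with "bb" left. 1a->2: ok.
ab: 1b undefined. 1b->0: no, bcb/abcb meet in 2 with "b" left. 1b->1: ok.
ac: 1c undefined. 1c->0: ok.
ca: 2a undefined. 2a->0: ok.
cb: 2b undefined. 2b->0: no, bcb/cbca meet in 0. 2b->1: no, bcb/cbca meet in 1. 2b->2: no, bcb/c meet in 2. Open state 3: 2b->3.
cc: 2c undefined. 2c->0: no, bcc/abcb meet in 0. 2c->1: no, bcc/ccbb meet in 1. 2c->2: no, bcc/c meet in 2. 2c->3: ok.
cba: 3a undefined. 3a->0: ok.
cbc: 3c undefined. 3c->0: no, abb/cbca meet in 1. 3c->1: ok.
ccb: 3b undefined. 3b->0: ok.
All examples now run through 4 states with every (state, symbol) defined. Accept strings end in {1,3}, Reject strings end in {0,2}; accept={1,3}.

states=4 start=0 accept={1,3} delta: 0a->1 0b->0 0c->2 1a->2 1b->1 1c->0 2a->0 2b->3 2c->3 3a->0 3b->0 3c->1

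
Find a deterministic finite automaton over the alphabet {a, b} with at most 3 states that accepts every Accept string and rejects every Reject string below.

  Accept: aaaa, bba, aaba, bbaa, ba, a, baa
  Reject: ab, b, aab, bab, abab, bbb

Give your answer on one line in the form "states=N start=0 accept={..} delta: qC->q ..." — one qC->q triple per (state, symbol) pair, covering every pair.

states=2 start=0 accept={0} delta: 0a->0 0b->1 1a->0 1b->0

Grow the machine one transition at a time. Run the examples from 0; the earliest place one falls off (shortest prefix, ties alphabetical) gets sent to the lowest-numbered state that keeps every Accept/Reject pair distinguishable — a pair clashes when both reach the same state with identical unread suffix — and to a fresh state only if none does.
a: 0a undefined. 0a->0: ok.
b: 0b undefined. 0b->0: no, aaaa/ab meet in 0. Open state 1: 0b->1.
ba: 1a undefined. 1a->0: ok.
bb: 1b undefined. 1b->0: ok.
All examples now run through 2 states with every (state, symbol) defined. Accept strings end in {0}, Reject strings end in {1}; accept={0}.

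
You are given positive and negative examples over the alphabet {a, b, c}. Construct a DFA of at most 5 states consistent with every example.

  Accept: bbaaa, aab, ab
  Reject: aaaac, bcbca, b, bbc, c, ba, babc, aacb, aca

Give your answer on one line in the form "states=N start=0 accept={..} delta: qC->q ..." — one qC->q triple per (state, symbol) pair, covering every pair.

Fold the examples into a partial DFA from state 0: repeatedly fix the first undefined (state, symbol) met by the shortest-then-alphabetical prefix, trying targets in increasing order and rejecting any under which an Accept and a Reject string meet in one state with the same remainder; add a state when all current targets are rejected. Accepting states are where Accept strings end.
a: 0a undefined. 0a->0: no, aab/b meet in 0 with "b" left. Open state 1: 0a->1.
b: 0b undefined. 0b->0: ok.
c: 0c undefined. 0c->0: ok.
aa: 1a undefined. 1a->0: no, bbaaa/bcbca meet in 1. 1a->1: no, bbaaa/bcbca meet in 1. Open state 2: 1a->2.
ab: 1b undefined. 1b->0: no, ab/b meet in 0. 1b->1: no, ab/bcbca meet in 1. 1b->2: ok.
ac: 1c undefined. 1c->0: ok.
aaa: 2a undefined. 2a->0: no, bbaaa/aaaac meet in 0. 2a->1: no, bbaaa/bcbca meet in 1. 2a->2: ok.
aab: 2b undefined. 2b->0: no, aab/b meet in 0. 2b->1: no, aab/bcbca meet in 1. 2b->2: ok.
aac: 2c undefined. 2c->0: ok.
All examples now run through 3 states with every (state, symbol) defined. Accept strings end in {2}, Reject strings end in {0,1}; accept={2}.

states=3 start=0 accept={2} delta: 0a->1 0b->0 0c->0 1a->2 1b->2 1c->0 2a->2 2b->2 2c->0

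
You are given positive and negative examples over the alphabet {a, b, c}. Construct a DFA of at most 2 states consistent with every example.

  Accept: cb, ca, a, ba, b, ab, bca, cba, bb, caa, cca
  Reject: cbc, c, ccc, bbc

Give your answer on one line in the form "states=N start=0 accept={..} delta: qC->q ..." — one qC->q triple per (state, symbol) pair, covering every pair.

states=2 start=0 accept={0} delta: 0a->0 0b->0 0c->1 1a->0 1b->0 1c->0

Grow the machine one transition at a time. Run the examples from 0; the earliest place one falls off (shortest prefix, ties alphabetical) gets sent to the lowest-numbered state that keeps every Accept/Reject pair distinguishable — a pair clashes when both reach the same state with identical unread suffix — and to a fresh state only if none does.
a: 0a undefined. 0a->0: ok.
b: 0b undefined. 0b->0: ok.
c: 0c undefined. 0c->0: no, cb/cbc meet in 0. Open state 1: 0c->1.
ca: 1a undefined. 1a->0: ok.
cb: 1b undefined. 1b->0: ok.
cc: 1c undefined. 1c->0: ok.
All examples now run through 2 states with every (state, symbol) defined. Accept strings end in {0}, Reject strings end in {1}; accept={0}.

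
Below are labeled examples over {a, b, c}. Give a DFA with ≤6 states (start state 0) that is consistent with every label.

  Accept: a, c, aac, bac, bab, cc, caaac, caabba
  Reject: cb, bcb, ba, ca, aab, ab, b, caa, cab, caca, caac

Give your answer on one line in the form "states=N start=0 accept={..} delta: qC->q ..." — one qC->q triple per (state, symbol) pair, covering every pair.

states=5 start=0 accept={0,2} delta: 0a->0 0b->1 0c->2 1a->1 1b->0 1c->0 2a->3 2b->1 2c->0 3a->4 3b->1 3c->1 4a->0 4b->1 4c->1

Grow the machine one transition at a time. Run the examples from 0; the earliest place one falls off (shortest prefix, ties alphabetical) gets sent to the lowest-numbered state that keeps every Accept/Reject pair distinguishable — a pair clashes when both reach the same state with identical unread suffix — and to a fresh state only if none does.
a: 0a undefined. 0a->0: ok.
b: 0b undefined. 0b->0: no, a/ba meet in 0. Open state 1: 0b->1.
c: 0c undefined. 0c->0: no, a/ca meet in 0. 0c->1: no, c/aab meet in 1. Open state 2: 0c->2.
ba: 1a undefined. 1a->0: no, a/ba meet in 0. 1a->1: ok.
bc: 1c undefined. 1c->0: ok.
ca: 2a undefined. 2a->0: no, a/ca meet in 0. 2a->1: no, a/caca meet in 0. 2a->2: no, c/ca meet in 2. Open state 3: 2a->3.
cb: 2b undefined. 2b->0: no, a/cb meet in 0. 2b->1: ok.
cc: 2c undefined. 2c->0: ok.
bab: 1b undefined. 1b->0: ok.
caa: 3a undefined. 3a->0: no, a/caa meet in 0. 3a->1: no, a/caac meet in 0. 3a->2: no, a/caac meet in 0. 3a->3: no, caaac/caac meet in 3 with "c" left. Open state 4: 3a->4.
cab: 3b undefined. 3b->0: no, a/cab meet in 0. 3b->1: ok.
cac: 3c undefined. 3c->0: no, a/caca meet in 0. 3c->1: ok.
caaa: 4a undefined. 4a->0: ok.
caab: 4b undefined. 4b->0: no, caabba/cb meet in 1. 4b->1: ok.
caac: 4c undefined. 4c->0: no, a/caac meet in 0. 4c->1: ok.
All examples now run through 5 states with every (state, symbol) defined. Accept strings end in {0,2}, Reject strings end in {1,3,4}; accept={0,2}.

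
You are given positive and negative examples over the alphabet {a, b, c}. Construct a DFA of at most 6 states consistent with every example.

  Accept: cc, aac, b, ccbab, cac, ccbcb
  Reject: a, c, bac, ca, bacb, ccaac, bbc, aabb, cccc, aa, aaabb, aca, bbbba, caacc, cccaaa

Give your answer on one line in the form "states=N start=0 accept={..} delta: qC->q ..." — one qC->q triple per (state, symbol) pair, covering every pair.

states=5 start=0 accept={0,3} delta: 0a->1 0b->0 0c->2 1a->2 1b->1 1c->1 2a->2 2b->1 2c->3 3a->0 3b->3 3c->4 4a->0 4b->0 4c->1

Grow the machine one transition at a time. Run the examples from 0; the earliest place one falls off (shortest prefix, ties alphabetical) gets sent to the lowest-numbered state that keeps every Accept/Reject pair distinguishable — a pair clashes when both reach the same state with identical unread suffix — and to a fresh state only if none does.
a: 0a undefined. 0a->0: no, aac/c meet in 0 with "c" left. Open state 1: 0a->1.
b: 0b undefined. 0b->0: ok.
c: 0c undefined. 0c->0: no, cc/c meet in 0. 0c->1: no, cc/bac meet in 1 with "c" left. Open state 2: 0c->2.
aa: 1a undefined. 1a->0: no, aac/c meet in 2. 1a->1: no, aac/bac meet in 1 with "c" left. 1a->2: ok.
ac: 1c undefined. 1c->0: no, b/bac meet in 0. 1c->1: ok.
ca: 2a undefined. 2a->0: no, b/ca meet in 0. 2a->1: no, cac/a meet in 1. 2a->2: ok.
cc: 2c undefined. 2c->0: no, cc/ccaac meet in 0. 2c->1: no, cc/a meet in 1. 2c->2: no, cc/c meet in 2. Open state 3: 2c->3.
aab: 2b undefined. 2b->0: no, b/aabb meet in 0. 2b->1: ok.
cca: 3a undefined. 3a->0: ok.
ccb: 3b undefined. 3b->0: no, ccbab/bacb meet in 1 with "b" left. 3b->1: no, ccbab/a meet in 1. 3b->2: no, ccbab/a meet in 1. 3b->3: ok.
ccc: 3c undefined. 3c->0: no, b/caacc meet in 0. 3c->1: no, ccbcb/bacb meet in 1 with "b" left. 3c->2: no, cc/cccc meet in 3. 3c->3: no, cc/cccc meet in 3. Open state 4: 3c->4.
aabb: 1b undefined. 1b->0: no, b/bacb meet in 0. 1b->1: ok.
ccca: 4a undefined. 4a->0: ok.
cccc: 4c undefined. 4c->0: no, b/cccc meet in 0. 4c->1: ok.
ccbcb: 4b undefined. 4b->0: ok.
All examples now run through 5 states with every (state, symbol) defined. Accept strings end in {0,3}, Reject strings end in {1,2,4}; accept={0,3}.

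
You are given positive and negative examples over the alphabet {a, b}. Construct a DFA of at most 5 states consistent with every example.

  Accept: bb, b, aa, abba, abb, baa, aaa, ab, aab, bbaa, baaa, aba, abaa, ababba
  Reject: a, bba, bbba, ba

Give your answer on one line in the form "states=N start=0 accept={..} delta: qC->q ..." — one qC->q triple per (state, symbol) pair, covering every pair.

Grow the machine one transition at a time. Run the examples from 0; the earliest place one falls off (shortest prefix, ties alphabetical) gets sent to the lowest-numbered state that keeps every Accept/Reject pair distinguishable — a pair clashes when both reach the same state with identical unread suffix — and to a fresh state only if none does.
a: 0a undefined. 0a->0: no, aa/a meet in 0. Open state 1: 0a->1.
b: 0b undefined. 0b->0: ok.
aa: 1a undefined. 1a->0: no, aaa/a meet in 1. 1a->1: no, aa/a meet in 1. Open state 2: 1a->2.
ab: 1b undefined. 1b->0: no, abba/a meet in 1. 1b->1: no, abb/a meet in 1. 1b->2: ok.
aaa: 2a undefined. 2a->0: no, abaa/a meet in 1. 2a->1: no, aaa/a meet in 1. 2a->2: ok.
aab: 2b undefined. 2b->0: no, abba/a meet in 1. 2b->1: no, abb/a meet in 1. 2b->2: ok.
All examples now run through 3 states with every (state, symbol) defined. Accept strings end in {0,2}, Reject strings end in {1}; accept={0,2}.

states=3 start=0 accept={0,2} delta: 0a->1 0b->0 1a->2 1b->2 2a->2 2b->2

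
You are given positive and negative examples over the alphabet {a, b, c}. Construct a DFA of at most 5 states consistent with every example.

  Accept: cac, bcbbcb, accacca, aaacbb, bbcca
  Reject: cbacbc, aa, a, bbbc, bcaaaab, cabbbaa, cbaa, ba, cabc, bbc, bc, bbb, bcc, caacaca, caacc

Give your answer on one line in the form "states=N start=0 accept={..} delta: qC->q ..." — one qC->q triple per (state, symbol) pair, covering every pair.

State merging on the prefix tree: take the shortest (then alphabetical) example prefix whose next move is undefined and point that move at state 0, else 1, else 2, ...; a target is out if some Accept/Reject pair would then sit in one state with the same input left (inseparable). If every existing state is out, open a new one.
a: 0a undefined. 0a->0: ok.
b: 0b undefined. 0b->0: ok.
c: 0c undefined. 0c->0: no, cac/cbacbc meet in 0. Open state 1: 0c->1.
ca: 1a undefined. 1a->0: no, cac/bbbc meet in 1. 1a->1: no, cac/bcc meet in 1 with "c" left. Open state 2: 1a->2.
cb: 1b undefined. 1b->0: no, bcbbcb/aa meet in 0. 1b->1: no, aaacbb/bbbc meet in 1. 1b->2: ok.
acc: 1c undefined. 1c->0: no, accacca/aa meet in 0. 1c->1: ok.
caa: 2a undefined. 2a->0: no, cac/cbacbc meet in 2 with "c" left. 2a->1: no, cac/cbacbc meet in 2 with "c" left. 2a->2: no, aaacbb/bcaaaab meet in 2 with "b" left. Open state 3: 2a->3.
cab: 2b undefined. 2b->0: no, aaacbb/aa meet in 0. 2b->1: no, aaacbb/bbbc meet in 1. 2b->2: no, cac/cabc meet in 2 with "c" left. 2b->3: ok.
cac: 2c undefined. 2c->0: no, cac/aa meet in 0. 2c->1: no, cac/bbbc meet in 1. 2c->2: ok.
caac: 3c undefined. 3c->0: no, cac/caacaca meet in 2. 3c->1: no, cac/cbacbc meet in 2. 3c->2: no, cac/cbacbc meet in 2. 3c->3: no, accacca/cabc meet in 3. Open state 4: 3c->4.
cabb: 3b undefined. 3b->0: ok.
cbaa: 3a undefined. 3a->0: ok.
caaca: 4a undefined. 4a->0: no, cac/caacaca meet in 2. 4a->1: no, cac/caacaca meet in 2. 4a->2: no, accacca/caacaca meet in 3. 4a->3: no, accacca/caacaca meet in 3. 4a->4: ok.
caacc: 4c undefined. 4c->0: ok.
cbacb: 4b undefined. 4b->0: no, bcbbcb/aa meet in 0. 4b->1: no, bcbbcb/cbacbc meet in 1. 4b->2: no, cac/cbacbc meet in 2. 4b->3: ok.
All examples now run through 5 states with every (state, symbol) defined. Accept strings end in {2,3}, Reject strings end in {0,1,4}; accept={2,3}.

states=5 start=0 accept={2,3} delta: 0a->0 0b->0 0c->1 1a->2 1b->2 1c->1 2a->3 2b->3 2c->2 3a->0 3b->0 3c->4 4a->4 4b->3 4c->0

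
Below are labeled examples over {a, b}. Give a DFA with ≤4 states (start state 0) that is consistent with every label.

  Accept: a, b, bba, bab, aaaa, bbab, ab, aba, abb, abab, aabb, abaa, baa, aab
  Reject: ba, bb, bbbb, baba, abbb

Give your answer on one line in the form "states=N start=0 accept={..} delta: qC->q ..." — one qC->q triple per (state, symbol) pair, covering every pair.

states=4 start=0 accept={0,1,2} delta: 0a->1 0b->2 1a->1 1b->0 2a->3 2b->3 3a->0 3b->2

State merging on the prefix tree: take the shortest (then alphabetical) example prefix whose next move is undefined and point that move at state 0, else 1, else 2, ...; a target is out if some Accept/Reject pair would then sit in one state with the same input left (inseparable). If every existing state is out, open a new one.
a: 0a undefined. 0a->0: no, aba/ba meet in 0 with "ba" left. Open state 1: 0a->1.
b: 0b undefined. 0b->0: no, a/ba meet in 1. 0b->1: no, ab/bb meet in 1 with "b" left. Open state 2: 0b->2.
aa: 1a undefined. 1a->0: no, aabb/bb meet in 2 with "b" left. 1a->1: ok.
ab: 1b undefined. 1b->0: ok.
ba: 2a undefined. 2a->0: no, ab/ba meet in 0. 2a->1: no, a/ba meet in 1. 2a->2: no, b/ba meet in 2. Open state 3: 2a->3.
bb: 2b undefined. 2b->0: no, bbab/bb meet in 0. 2b->1: no, a/bb meet in 1. 2b->2: no, b/bb meet in 2. 2b->3: ok.
baa: 3a undefined. 3a->0: ok.
bab: 3b undefined. 3b->0: no, a/baba meet in 1. 3b->1: no, a/baba meet in 1. 3b->2: ok.
All examples now run through 4 states with every (state, symbol) defined. Accept strings end in {0,1,2}, Reject strings end in {3}; accept={0,1,2}.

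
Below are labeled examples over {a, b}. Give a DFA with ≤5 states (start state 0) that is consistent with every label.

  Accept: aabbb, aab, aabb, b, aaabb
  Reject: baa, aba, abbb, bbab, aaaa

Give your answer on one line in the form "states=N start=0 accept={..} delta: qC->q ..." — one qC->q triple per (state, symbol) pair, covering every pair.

states=3 start=0 accept={0} delta: 0a->1 0b->0 1a->2 1b->1 2a->0 2b->0

Grow the machine one transition at a time. Run the examples from 0; the earliest place one falls off (shortest prefix, ties alphabetical) gets sent to the lowest-numbered state that keeps every Accept/Reject pair distinguishable — a pair clashes when both reach the same state with identical unread suffix — and to a fresh state only if none does.
a: 0a undefined. 0a->0: no, aabbb/abbb meet in 0 with "bbb" left. Open state 1: 0a->1.
b: 0b undefined. 0b->0: ok.
aa: 1a undefined. 1a->0: no, aabbb/baa meet in 0. 1a->1: no, aabbb/abbb meet in 1 with "bbb" left. Open state 2: 1a->2.
ab: 1b undefined. 1b->0: no, b/abbb meet in 0. 1b->1: ok.
aaa: 2a undefined. 2a->0: ok.
aab: 2b undefined. 2b->0: ok.
All examples now run through 3 states with every (state, symbol) defined. Accept strings end in {0}, Reject strings end in {1,2}; accept={0}.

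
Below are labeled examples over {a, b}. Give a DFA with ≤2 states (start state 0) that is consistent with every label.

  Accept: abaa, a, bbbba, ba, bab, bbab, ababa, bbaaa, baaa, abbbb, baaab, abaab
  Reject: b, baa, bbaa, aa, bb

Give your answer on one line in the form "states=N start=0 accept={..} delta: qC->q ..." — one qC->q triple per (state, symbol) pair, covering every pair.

states=2 start=0 accept={1} delta: 0a->1 0b->0 1a->0 1b->1

Fold the examples into a partial DFA from state 0: repeatedly fix the first undefined (state, symbol) met by the shortest-then-alphabetical prefix, trying targets in increasing order and rejecting any under which an Accept and a Reject string meet in one state with the same remainder; add a state when all current targets are rejected. Accepting states are where Accept strings end.
a: 0a undefined. 0a->0: no, abaa/baa meet in 0 with "baa" left. Open state 1: 0a->1.
b: 0b undefined. 0b->0: ok.
aa: 1a undefined. 1a->0: ok.
ab: 1b undefined. 1b->0: no, abaa/b meet in 0. 1b->1: ok.
All examples now run through 2 states with every (state, symbol) defined. Accept strings end in {1}, Reject strings end in {0}; accept={1}.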